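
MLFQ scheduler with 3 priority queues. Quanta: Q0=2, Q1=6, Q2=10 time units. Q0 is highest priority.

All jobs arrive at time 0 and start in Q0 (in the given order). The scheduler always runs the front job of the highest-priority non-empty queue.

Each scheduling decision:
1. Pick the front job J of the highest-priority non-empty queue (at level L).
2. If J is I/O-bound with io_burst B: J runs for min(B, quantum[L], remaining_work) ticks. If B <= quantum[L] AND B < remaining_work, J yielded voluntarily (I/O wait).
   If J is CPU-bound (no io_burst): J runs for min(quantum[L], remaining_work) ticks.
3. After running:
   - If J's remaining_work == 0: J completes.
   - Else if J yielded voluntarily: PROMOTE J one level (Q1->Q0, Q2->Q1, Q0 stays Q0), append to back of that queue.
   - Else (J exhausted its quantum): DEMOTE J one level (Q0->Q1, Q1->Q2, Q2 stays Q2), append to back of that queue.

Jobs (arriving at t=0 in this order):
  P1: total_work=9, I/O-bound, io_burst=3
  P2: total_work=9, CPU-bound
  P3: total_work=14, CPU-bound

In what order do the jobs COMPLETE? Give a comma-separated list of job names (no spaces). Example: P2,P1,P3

t=0-2: P1@Q0 runs 2, rem=7, quantum used, demote→Q1. Q0=[P2,P3] Q1=[P1] Q2=[]
t=2-4: P2@Q0 runs 2, rem=7, quantum used, demote→Q1. Q0=[P3] Q1=[P1,P2] Q2=[]
t=4-6: P3@Q0 runs 2, rem=12, quantum used, demote→Q1. Q0=[] Q1=[P1,P2,P3] Q2=[]
t=6-9: P1@Q1 runs 3, rem=4, I/O yield, promote→Q0. Q0=[P1] Q1=[P2,P3] Q2=[]
t=9-11: P1@Q0 runs 2, rem=2, quantum used, demote→Q1. Q0=[] Q1=[P2,P3,P1] Q2=[]
t=11-17: P2@Q1 runs 6, rem=1, quantum used, demote→Q2. Q0=[] Q1=[P3,P1] Q2=[P2]
t=17-23: P3@Q1 runs 6, rem=6, quantum used, demote→Q2. Q0=[] Q1=[P1] Q2=[P2,P3]
t=23-25: P1@Q1 runs 2, rem=0, completes. Q0=[] Q1=[] Q2=[P2,P3]
t=25-26: P2@Q2 runs 1, rem=0, completes. Q0=[] Q1=[] Q2=[P3]
t=26-32: P3@Q2 runs 6, rem=0, completes. Q0=[] Q1=[] Q2=[]

Answer: P1,P2,P3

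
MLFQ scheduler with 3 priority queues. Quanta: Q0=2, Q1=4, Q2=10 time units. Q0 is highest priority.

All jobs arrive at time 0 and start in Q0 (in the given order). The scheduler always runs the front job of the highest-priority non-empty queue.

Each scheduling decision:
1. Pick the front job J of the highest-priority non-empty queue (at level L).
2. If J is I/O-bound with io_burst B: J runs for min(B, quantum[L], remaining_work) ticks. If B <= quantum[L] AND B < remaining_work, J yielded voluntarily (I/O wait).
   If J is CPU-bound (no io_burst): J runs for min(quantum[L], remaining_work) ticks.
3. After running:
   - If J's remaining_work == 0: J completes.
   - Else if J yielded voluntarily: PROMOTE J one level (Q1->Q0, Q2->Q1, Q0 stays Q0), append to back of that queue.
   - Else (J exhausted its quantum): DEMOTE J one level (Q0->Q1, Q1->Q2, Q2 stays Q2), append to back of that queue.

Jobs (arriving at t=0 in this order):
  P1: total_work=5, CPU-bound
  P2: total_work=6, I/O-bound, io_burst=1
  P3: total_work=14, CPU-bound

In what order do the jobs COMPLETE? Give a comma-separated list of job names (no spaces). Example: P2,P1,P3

Answer: P2,P1,P3

Derivation:
t=0-2: P1@Q0 runs 2, rem=3, quantum used, demote→Q1. Q0=[P2,P3] Q1=[P1] Q2=[]
t=2-3: P2@Q0 runs 1, rem=5, I/O yield, promote→Q0. Q0=[P3,P2] Q1=[P1] Q2=[]
t=3-5: P3@Q0 runs 2, rem=12, quantum used, demote→Q1. Q0=[P2] Q1=[P1,P3] Q2=[]
t=5-6: P2@Q0 runs 1, rem=4, I/O yield, promote→Q0. Q0=[P2] Q1=[P1,P3] Q2=[]
t=6-7: P2@Q0 runs 1, rem=3, I/O yield, promote→Q0. Q0=[P2] Q1=[P1,P3] Q2=[]
t=7-8: P2@Q0 runs 1, rem=2, I/O yield, promote→Q0. Q0=[P2] Q1=[P1,P3] Q2=[]
t=8-9: P2@Q0 runs 1, rem=1, I/O yield, promote→Q0. Q0=[P2] Q1=[P1,P3] Q2=[]
t=9-10: P2@Q0 runs 1, rem=0, completes. Q0=[] Q1=[P1,P3] Q2=[]
t=10-13: P1@Q1 runs 3, rem=0, completes. Q0=[] Q1=[P3] Q2=[]
t=13-17: P3@Q1 runs 4, rem=8, quantum used, demote→Q2. Q0=[] Q1=[] Q2=[P3]
t=17-25: P3@Q2 runs 8, rem=0, completes. Q0=[] Q1=[] Q2=[]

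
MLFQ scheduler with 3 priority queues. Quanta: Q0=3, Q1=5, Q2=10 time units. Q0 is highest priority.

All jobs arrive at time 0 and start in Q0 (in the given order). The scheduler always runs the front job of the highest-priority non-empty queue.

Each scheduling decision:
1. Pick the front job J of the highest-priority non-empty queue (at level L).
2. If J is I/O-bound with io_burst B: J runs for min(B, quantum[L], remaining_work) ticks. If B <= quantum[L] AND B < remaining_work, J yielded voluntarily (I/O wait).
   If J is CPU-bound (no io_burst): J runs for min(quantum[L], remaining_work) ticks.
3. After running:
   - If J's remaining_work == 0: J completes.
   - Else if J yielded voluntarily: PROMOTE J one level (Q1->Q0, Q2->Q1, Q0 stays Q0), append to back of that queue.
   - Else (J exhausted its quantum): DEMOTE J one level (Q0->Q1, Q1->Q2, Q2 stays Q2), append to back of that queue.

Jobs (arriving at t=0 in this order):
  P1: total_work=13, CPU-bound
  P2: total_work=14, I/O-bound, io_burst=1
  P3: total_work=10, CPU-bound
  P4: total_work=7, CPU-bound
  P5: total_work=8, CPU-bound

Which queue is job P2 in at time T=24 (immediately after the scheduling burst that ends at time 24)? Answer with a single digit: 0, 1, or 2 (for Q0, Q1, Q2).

t=0-3: P1@Q0 runs 3, rem=10, quantum used, demote→Q1. Q0=[P2,P3,P4,P5] Q1=[P1] Q2=[]
t=3-4: P2@Q0 runs 1, rem=13, I/O yield, promote→Q0. Q0=[P3,P4,P5,P2] Q1=[P1] Q2=[]
t=4-7: P3@Q0 runs 3, rem=7, quantum used, demote→Q1. Q0=[P4,P5,P2] Q1=[P1,P3] Q2=[]
t=7-10: P4@Q0 runs 3, rem=4, quantum used, demote→Q1. Q0=[P5,P2] Q1=[P1,P3,P4] Q2=[]
t=10-13: P5@Q0 runs 3, rem=5, quantum used, demote→Q1. Q0=[P2] Q1=[P1,P3,P4,P5] Q2=[]
t=13-14: P2@Q0 runs 1, rem=12, I/O yield, promote→Q0. Q0=[P2] Q1=[P1,P3,P4,P5] Q2=[]
t=14-15: P2@Q0 runs 1, rem=11, I/O yield, promote→Q0. Q0=[P2] Q1=[P1,P3,P4,P5] Q2=[]
t=15-16: P2@Q0 runs 1, rem=10, I/O yield, promote→Q0. Q0=[P2] Q1=[P1,P3,P4,P5] Q2=[]
t=16-17: P2@Q0 runs 1, rem=9, I/O yield, promote→Q0. Q0=[P2] Q1=[P1,P3,P4,P5] Q2=[]
t=17-18: P2@Q0 runs 1, rem=8, I/O yield, promote→Q0. Q0=[P2] Q1=[P1,P3,P4,P5] Q2=[]
t=18-19: P2@Q0 runs 1, rem=7, I/O yield, promote→Q0. Q0=[P2] Q1=[P1,P3,P4,P5] Q2=[]
t=19-20: P2@Q0 runs 1, rem=6, I/O yield, promote→Q0. Q0=[P2] Q1=[P1,P3,P4,P5] Q2=[]
t=20-21: P2@Q0 runs 1, rem=5, I/O yield, promote→Q0. Q0=[P2] Q1=[P1,P3,P4,P5] Q2=[]
t=21-22: P2@Q0 runs 1, rem=4, I/O yield, promote→Q0. Q0=[P2] Q1=[P1,P3,P4,P5] Q2=[]
t=22-23: P2@Q0 runs 1, rem=3, I/O yield, promote→Q0. Q0=[P2] Q1=[P1,P3,P4,P5] Q2=[]
t=23-24: P2@Q0 runs 1, rem=2, I/O yield, promote→Q0. Q0=[P2] Q1=[P1,P3,P4,P5] Q2=[]
t=24-25: P2@Q0 runs 1, rem=1, I/O yield, promote→Q0. Q0=[P2] Q1=[P1,P3,P4,P5] Q2=[]
t=25-26: P2@Q0 runs 1, rem=0, completes. Q0=[] Q1=[P1,P3,P4,P5] Q2=[]
t=26-31: P1@Q1 runs 5, rem=5, quantum used, demote→Q2. Q0=[] Q1=[P3,P4,P5] Q2=[P1]
t=31-36: P3@Q1 runs 5, rem=2, quantum used, demote→Q2. Q0=[] Q1=[P4,P5] Q2=[P1,P3]
t=36-40: P4@Q1 runs 4, rem=0, completes. Q0=[] Q1=[P5] Q2=[P1,P3]
t=40-45: P5@Q1 runs 5, rem=0, completes. Q0=[] Q1=[] Q2=[P1,P3]
t=45-50: P1@Q2 runs 5, rem=0, completes. Q0=[] Q1=[] Q2=[P3]
t=50-52: P3@Q2 runs 2, rem=0, completes. Q0=[] Q1=[] Q2=[]

Answer: 0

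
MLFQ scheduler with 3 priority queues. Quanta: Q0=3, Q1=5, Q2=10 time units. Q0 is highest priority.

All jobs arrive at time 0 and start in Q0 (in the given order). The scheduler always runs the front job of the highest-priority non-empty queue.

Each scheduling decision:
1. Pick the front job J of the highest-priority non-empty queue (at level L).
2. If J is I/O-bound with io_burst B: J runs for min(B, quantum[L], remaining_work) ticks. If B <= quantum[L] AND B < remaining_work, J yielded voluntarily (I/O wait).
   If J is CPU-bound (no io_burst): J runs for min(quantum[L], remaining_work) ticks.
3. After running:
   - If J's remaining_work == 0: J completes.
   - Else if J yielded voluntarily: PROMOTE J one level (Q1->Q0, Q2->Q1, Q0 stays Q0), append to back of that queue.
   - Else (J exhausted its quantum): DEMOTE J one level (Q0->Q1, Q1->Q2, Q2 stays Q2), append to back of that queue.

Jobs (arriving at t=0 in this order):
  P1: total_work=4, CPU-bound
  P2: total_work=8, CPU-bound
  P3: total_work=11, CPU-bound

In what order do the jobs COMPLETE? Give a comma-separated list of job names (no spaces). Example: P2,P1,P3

Answer: P1,P2,P3

Derivation:
t=0-3: P1@Q0 runs 3, rem=1, quantum used, demote→Q1. Q0=[P2,P3] Q1=[P1] Q2=[]
t=3-6: P2@Q0 runs 3, rem=5, quantum used, demote→Q1. Q0=[P3] Q1=[P1,P2] Q2=[]
t=6-9: P3@Q0 runs 3, rem=8, quantum used, demote→Q1. Q0=[] Q1=[P1,P2,P3] Q2=[]
t=9-10: P1@Q1 runs 1, rem=0, completes. Q0=[] Q1=[P2,P3] Q2=[]
t=10-15: P2@Q1 runs 5, rem=0, completes. Q0=[] Q1=[P3] Q2=[]
t=15-20: P3@Q1 runs 5, rem=3, quantum used, demote→Q2. Q0=[] Q1=[] Q2=[P3]
t=20-23: P3@Q2 runs 3, rem=0, completes. Q0=[] Q1=[] Q2=[]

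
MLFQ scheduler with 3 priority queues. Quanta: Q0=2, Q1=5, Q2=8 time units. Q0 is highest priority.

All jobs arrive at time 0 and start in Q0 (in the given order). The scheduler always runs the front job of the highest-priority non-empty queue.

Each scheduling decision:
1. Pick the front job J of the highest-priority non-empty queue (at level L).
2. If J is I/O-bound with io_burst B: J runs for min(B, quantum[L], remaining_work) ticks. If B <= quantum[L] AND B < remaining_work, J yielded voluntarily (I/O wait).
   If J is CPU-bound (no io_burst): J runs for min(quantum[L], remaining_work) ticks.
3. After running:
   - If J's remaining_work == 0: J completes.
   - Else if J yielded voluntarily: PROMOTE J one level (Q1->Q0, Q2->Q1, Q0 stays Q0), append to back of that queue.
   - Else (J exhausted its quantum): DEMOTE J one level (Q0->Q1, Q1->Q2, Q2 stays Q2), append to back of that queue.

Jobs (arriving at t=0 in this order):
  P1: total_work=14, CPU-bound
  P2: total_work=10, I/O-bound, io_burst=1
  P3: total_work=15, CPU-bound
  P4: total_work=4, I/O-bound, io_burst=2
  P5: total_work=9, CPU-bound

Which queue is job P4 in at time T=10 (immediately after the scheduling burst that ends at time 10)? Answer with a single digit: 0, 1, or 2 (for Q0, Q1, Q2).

Answer: 0

Derivation:
t=0-2: P1@Q0 runs 2, rem=12, quantum used, demote→Q1. Q0=[P2,P3,P4,P5] Q1=[P1] Q2=[]
t=2-3: P2@Q0 runs 1, rem=9, I/O yield, promote→Q0. Q0=[P3,P4,P5,P2] Q1=[P1] Q2=[]
t=3-5: P3@Q0 runs 2, rem=13, quantum used, demote→Q1. Q0=[P4,P5,P2] Q1=[P1,P3] Q2=[]
t=5-7: P4@Q0 runs 2, rem=2, I/O yield, promote→Q0. Q0=[P5,P2,P4] Q1=[P1,P3] Q2=[]
t=7-9: P5@Q0 runs 2, rem=7, quantum used, demote→Q1. Q0=[P2,P4] Q1=[P1,P3,P5] Q2=[]
t=9-10: P2@Q0 runs 1, rem=8, I/O yield, promote→Q0. Q0=[P4,P2] Q1=[P1,P3,P5] Q2=[]
t=10-12: P4@Q0 runs 2, rem=0, completes. Q0=[P2] Q1=[P1,P3,P5] Q2=[]
t=12-13: P2@Q0 runs 1, rem=7, I/O yield, promote→Q0. Q0=[P2] Q1=[P1,P3,P5] Q2=[]
t=13-14: P2@Q0 runs 1, rem=6, I/O yield, promote→Q0. Q0=[P2] Q1=[P1,P3,P5] Q2=[]
t=14-15: P2@Q0 runs 1, rem=5, I/O yield, promote→Q0. Q0=[P2] Q1=[P1,P3,P5] Q2=[]
t=15-16: P2@Q0 runs 1, rem=4, I/O yield, promote→Q0. Q0=[P2] Q1=[P1,P3,P5] Q2=[]
t=16-17: P2@Q0 runs 1, rem=3, I/O yield, promote→Q0. Q0=[P2] Q1=[P1,P3,P5] Q2=[]
t=17-18: P2@Q0 runs 1, rem=2, I/O yield, promote→Q0. Q0=[P2] Q1=[P1,P3,P5] Q2=[]
t=18-19: P2@Q0 runs 1, rem=1, I/O yield, promote→Q0. Q0=[P2] Q1=[P1,P3,P5] Q2=[]
t=19-20: P2@Q0 runs 1, rem=0, completes. Q0=[] Q1=[P1,P3,P5] Q2=[]
t=20-25: P1@Q1 runs 5, rem=7, quantum used, demote→Q2. Q0=[] Q1=[P3,P5] Q2=[P1]
t=25-30: P3@Q1 runs 5, rem=8, quantum used, demote→Q2. Q0=[] Q1=[P5] Q2=[P1,P3]
t=30-35: P5@Q1 runs 5, rem=2, quantum used, demote→Q2. Q0=[] Q1=[] Q2=[P1,P3,P5]
t=35-42: P1@Q2 runs 7, rem=0, completes. Q0=[] Q1=[] Q2=[P3,P5]
t=42-50: P3@Q2 runs 8, rem=0, completes. Q0=[] Q1=[] Q2=[P5]
t=50-52: P5@Q2 runs 2, rem=0, completes. Q0=[] Q1=[] Q2=[]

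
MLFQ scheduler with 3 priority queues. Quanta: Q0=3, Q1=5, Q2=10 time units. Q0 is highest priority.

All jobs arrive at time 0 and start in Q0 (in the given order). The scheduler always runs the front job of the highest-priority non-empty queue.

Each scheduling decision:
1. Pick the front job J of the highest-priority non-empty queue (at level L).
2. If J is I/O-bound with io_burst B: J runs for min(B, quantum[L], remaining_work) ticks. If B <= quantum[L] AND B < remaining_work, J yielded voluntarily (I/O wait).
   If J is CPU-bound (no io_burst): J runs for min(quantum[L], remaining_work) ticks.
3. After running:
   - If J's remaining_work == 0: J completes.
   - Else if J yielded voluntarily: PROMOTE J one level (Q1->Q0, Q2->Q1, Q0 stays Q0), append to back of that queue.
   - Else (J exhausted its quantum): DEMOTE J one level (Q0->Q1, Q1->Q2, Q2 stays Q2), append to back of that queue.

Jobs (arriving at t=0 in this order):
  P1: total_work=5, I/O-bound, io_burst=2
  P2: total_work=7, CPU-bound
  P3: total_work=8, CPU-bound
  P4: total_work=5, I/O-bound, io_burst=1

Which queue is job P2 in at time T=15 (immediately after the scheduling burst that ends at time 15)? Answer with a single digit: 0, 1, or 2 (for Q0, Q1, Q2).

t=0-2: P1@Q0 runs 2, rem=3, I/O yield, promote→Q0. Q0=[P2,P3,P4,P1] Q1=[] Q2=[]
t=2-5: P2@Q0 runs 3, rem=4, quantum used, demote→Q1. Q0=[P3,P4,P1] Q1=[P2] Q2=[]
t=5-8: P3@Q0 runs 3, rem=5, quantum used, demote→Q1. Q0=[P4,P1] Q1=[P2,P3] Q2=[]
t=8-9: P4@Q0 runs 1, rem=4, I/O yield, promote→Q0. Q0=[P1,P4] Q1=[P2,P3] Q2=[]
t=9-11: P1@Q0 runs 2, rem=1, I/O yield, promote→Q0. Q0=[P4,P1] Q1=[P2,P3] Q2=[]
t=11-12: P4@Q0 runs 1, rem=3, I/O yield, promote→Q0. Q0=[P1,P4] Q1=[P2,P3] Q2=[]
t=12-13: P1@Q0 runs 1, rem=0, completes. Q0=[P4] Q1=[P2,P3] Q2=[]
t=13-14: P4@Q0 runs 1, rem=2, I/O yield, promote→Q0. Q0=[P4] Q1=[P2,P3] Q2=[]
t=14-15: P4@Q0 runs 1, rem=1, I/O yield, promote→Q0. Q0=[P4] Q1=[P2,P3] Q2=[]
t=15-16: P4@Q0 runs 1, rem=0, completes. Q0=[] Q1=[P2,P3] Q2=[]
t=16-20: P2@Q1 runs 4, rem=0, completes. Q0=[] Q1=[P3] Q2=[]
t=20-25: P3@Q1 runs 5, rem=0, completes. Q0=[] Q1=[] Q2=[]

Answer: 1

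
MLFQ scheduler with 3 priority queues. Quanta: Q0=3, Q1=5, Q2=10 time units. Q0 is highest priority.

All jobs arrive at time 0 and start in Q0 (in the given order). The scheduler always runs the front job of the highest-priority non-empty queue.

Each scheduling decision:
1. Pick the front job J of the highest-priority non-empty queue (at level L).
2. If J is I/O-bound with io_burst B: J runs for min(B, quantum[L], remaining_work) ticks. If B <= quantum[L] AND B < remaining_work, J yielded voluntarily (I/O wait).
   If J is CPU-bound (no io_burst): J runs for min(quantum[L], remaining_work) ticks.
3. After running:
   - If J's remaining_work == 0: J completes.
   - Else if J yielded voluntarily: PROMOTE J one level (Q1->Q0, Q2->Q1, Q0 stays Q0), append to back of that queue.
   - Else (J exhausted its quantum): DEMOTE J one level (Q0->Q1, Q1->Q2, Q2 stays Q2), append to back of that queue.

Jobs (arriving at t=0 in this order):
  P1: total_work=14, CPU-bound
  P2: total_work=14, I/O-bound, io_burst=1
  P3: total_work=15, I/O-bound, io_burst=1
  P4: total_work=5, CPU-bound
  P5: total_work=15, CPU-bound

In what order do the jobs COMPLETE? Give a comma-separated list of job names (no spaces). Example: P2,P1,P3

Answer: P2,P3,P4,P1,P5

Derivation:
t=0-3: P1@Q0 runs 3, rem=11, quantum used, demote→Q1. Q0=[P2,P3,P4,P5] Q1=[P1] Q2=[]
t=3-4: P2@Q0 runs 1, rem=13, I/O yield, promote→Q0. Q0=[P3,P4,P5,P2] Q1=[P1] Q2=[]
t=4-5: P3@Q0 runs 1, rem=14, I/O yield, promote→Q0. Q0=[P4,P5,P2,P3] Q1=[P1] Q2=[]
t=5-8: P4@Q0 runs 3, rem=2, quantum used, demote→Q1. Q0=[P5,P2,P3] Q1=[P1,P4] Q2=[]
t=8-11: P5@Q0 runs 3, rem=12, quantum used, demote→Q1. Q0=[P2,P3] Q1=[P1,P4,P5] Q2=[]
t=11-12: P2@Q0 runs 1, rem=12, I/O yield, promote→Q0. Q0=[P3,P2] Q1=[P1,P4,P5] Q2=[]
t=12-13: P3@Q0 runs 1, rem=13, I/O yield, promote→Q0. Q0=[P2,P3] Q1=[P1,P4,P5] Q2=[]
t=13-14: P2@Q0 runs 1, rem=11, I/O yield, promote→Q0. Q0=[P3,P2] Q1=[P1,P4,P5] Q2=[]
t=14-15: P3@Q0 runs 1, rem=12, I/O yield, promote→Q0. Q0=[P2,P3] Q1=[P1,P4,P5] Q2=[]
t=15-16: P2@Q0 runs 1, rem=10, I/O yield, promote→Q0. Q0=[P3,P2] Q1=[P1,P4,P5] Q2=[]
t=16-17: P3@Q0 runs 1, rem=11, I/O yield, promote→Q0. Q0=[P2,P3] Q1=[P1,P4,P5] Q2=[]
t=17-18: P2@Q0 runs 1, rem=9, I/O yield, promote→Q0. Q0=[P3,P2] Q1=[P1,P4,P5] Q2=[]
t=18-19: P3@Q0 runs 1, rem=10, I/O yield, promote→Q0. Q0=[P2,P3] Q1=[P1,P4,P5] Q2=[]
t=19-20: P2@Q0 runs 1, rem=8, I/O yield, promote→Q0. Q0=[P3,P2] Q1=[P1,P4,P5] Q2=[]
t=20-21: P3@Q0 runs 1, rem=9, I/O yield, promote→Q0. Q0=[P2,P3] Q1=[P1,P4,P5] Q2=[]
t=21-22: P2@Q0 runs 1, rem=7, I/O yield, promote→Q0. Q0=[P3,P2] Q1=[P1,P4,P5] Q2=[]
t=22-23: P3@Q0 runs 1, rem=8, I/O yield, promote→Q0. Q0=[P2,P3] Q1=[P1,P4,P5] Q2=[]
t=23-24: P2@Q0 runs 1, rem=6, I/O yield, promote→Q0. Q0=[P3,P2] Q1=[P1,P4,P5] Q2=[]
t=24-25: P3@Q0 runs 1, rem=7, I/O yield, promote→Q0. Q0=[P2,P3] Q1=[P1,P4,P5] Q2=[]
t=25-26: P2@Q0 runs 1, rem=5, I/O yield, promote→Q0. Q0=[P3,P2] Q1=[P1,P4,P5] Q2=[]
t=26-27: P3@Q0 runs 1, rem=6, I/O yield, promote→Q0. Q0=[P2,P3] Q1=[P1,P4,P5] Q2=[]
t=27-28: P2@Q0 runs 1, rem=4, I/O yield, promote→Q0. Q0=[P3,P2] Q1=[P1,P4,P5] Q2=[]
t=28-29: P3@Q0 runs 1, rem=5, I/O yield, promote→Q0. Q0=[P2,P3] Q1=[P1,P4,P5] Q2=[]
t=29-30: P2@Q0 runs 1, rem=3, I/O yield, promote→Q0. Q0=[P3,P2] Q1=[P1,P4,P5] Q2=[]
t=30-31: P3@Q0 runs 1, rem=4, I/O yield, promote→Q0. Q0=[P2,P3] Q1=[P1,P4,P5] Q2=[]
t=31-32: P2@Q0 runs 1, rem=2, I/O yield, promote→Q0. Q0=[P3,P2] Q1=[P1,P4,P5] Q2=[]
t=32-33: P3@Q0 runs 1, rem=3, I/O yield, promote→Q0. Q0=[P2,P3] Q1=[P1,P4,P5] Q2=[]
t=33-34: P2@Q0 runs 1, rem=1, I/O yield, promote→Q0. Q0=[P3,P2] Q1=[P1,P4,P5] Q2=[]
t=34-35: P3@Q0 runs 1, rem=2, I/O yield, promote→Q0. Q0=[P2,P3] Q1=[P1,P4,P5] Q2=[]
t=35-36: P2@Q0 runs 1, rem=0, completes. Q0=[P3] Q1=[P1,P4,P5] Q2=[]
t=36-37: P3@Q0 runs 1, rem=1, I/O yield, promote→Q0. Q0=[P3] Q1=[P1,P4,P5] Q2=[]
t=37-38: P3@Q0 runs 1, rem=0, completes. Q0=[] Q1=[P1,P4,P5] Q2=[]
t=38-43: P1@Q1 runs 5, rem=6, quantum used, demote→Q2. Q0=[] Q1=[P4,P5] Q2=[P1]
t=43-45: P4@Q1 runs 2, rem=0, completes. Q0=[] Q1=[P5] Q2=[P1]
t=45-50: P5@Q1 runs 5, rem=7, quantum used, demote→Q2. Q0=[] Q1=[] Q2=[P1,P5]
t=50-56: P1@Q2 runs 6, rem=0, completes. Q0=[] Q1=[] Q2=[P5]
t=56-63: P5@Q2 runs 7, rem=0, completes. Q0=[] Q1=[] Q2=[]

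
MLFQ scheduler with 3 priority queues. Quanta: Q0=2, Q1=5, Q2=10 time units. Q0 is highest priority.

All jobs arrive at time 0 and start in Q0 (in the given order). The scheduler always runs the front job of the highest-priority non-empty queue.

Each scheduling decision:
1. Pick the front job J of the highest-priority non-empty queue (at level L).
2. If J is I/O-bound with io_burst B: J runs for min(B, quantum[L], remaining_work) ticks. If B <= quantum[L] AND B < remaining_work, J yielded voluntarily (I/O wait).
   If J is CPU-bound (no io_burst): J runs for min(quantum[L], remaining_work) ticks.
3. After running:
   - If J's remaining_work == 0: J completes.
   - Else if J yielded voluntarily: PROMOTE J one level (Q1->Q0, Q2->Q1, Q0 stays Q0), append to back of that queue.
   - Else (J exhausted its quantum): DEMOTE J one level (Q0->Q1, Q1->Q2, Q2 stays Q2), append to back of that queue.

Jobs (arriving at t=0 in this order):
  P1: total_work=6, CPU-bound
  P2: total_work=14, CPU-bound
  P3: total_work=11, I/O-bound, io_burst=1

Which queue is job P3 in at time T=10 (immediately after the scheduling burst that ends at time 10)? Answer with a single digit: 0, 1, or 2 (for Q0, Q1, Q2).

t=0-2: P1@Q0 runs 2, rem=4, quantum used, demote→Q1. Q0=[P2,P3] Q1=[P1] Q2=[]
t=2-4: P2@Q0 runs 2, rem=12, quantum used, demote→Q1. Q0=[P3] Q1=[P1,P2] Q2=[]
t=4-5: P3@Q0 runs 1, rem=10, I/O yield, promote→Q0. Q0=[P3] Q1=[P1,P2] Q2=[]
t=5-6: P3@Q0 runs 1, rem=9, I/O yield, promote→Q0. Q0=[P3] Q1=[P1,P2] Q2=[]
t=6-7: P3@Q0 runs 1, rem=8, I/O yield, promote→Q0. Q0=[P3] Q1=[P1,P2] Q2=[]
t=7-8: P3@Q0 runs 1, rem=7, I/O yield, promote→Q0. Q0=[P3] Q1=[P1,P2] Q2=[]
t=8-9: P3@Q0 runs 1, rem=6, I/O yield, promote→Q0. Q0=[P3] Q1=[P1,P2] Q2=[]
t=9-10: P3@Q0 runs 1, rem=5, I/O yield, promote→Q0. Q0=[P3] Q1=[P1,P2] Q2=[]
t=10-11: P3@Q0 runs 1, rem=4, I/O yield, promote→Q0. Q0=[P3] Q1=[P1,P2] Q2=[]
t=11-12: P3@Q0 runs 1, rem=3, I/O yield, promote→Q0. Q0=[P3] Q1=[P1,P2] Q2=[]
t=12-13: P3@Q0 runs 1, rem=2, I/O yield, promote→Q0. Q0=[P3] Q1=[P1,P2] Q2=[]
t=13-14: P3@Q0 runs 1, rem=1, I/O yield, promote→Q0. Q0=[P3] Q1=[P1,P2] Q2=[]
t=14-15: P3@Q0 runs 1, rem=0, completes. Q0=[] Q1=[P1,P2] Q2=[]
t=15-19: P1@Q1 runs 4, rem=0, completes. Q0=[] Q1=[P2] Q2=[]
t=19-24: P2@Q1 runs 5, rem=7, quantum used, demote→Q2. Q0=[] Q1=[] Q2=[P2]
t=24-31: P2@Q2 runs 7, rem=0, completes. Q0=[] Q1=[] Q2=[]

Answer: 0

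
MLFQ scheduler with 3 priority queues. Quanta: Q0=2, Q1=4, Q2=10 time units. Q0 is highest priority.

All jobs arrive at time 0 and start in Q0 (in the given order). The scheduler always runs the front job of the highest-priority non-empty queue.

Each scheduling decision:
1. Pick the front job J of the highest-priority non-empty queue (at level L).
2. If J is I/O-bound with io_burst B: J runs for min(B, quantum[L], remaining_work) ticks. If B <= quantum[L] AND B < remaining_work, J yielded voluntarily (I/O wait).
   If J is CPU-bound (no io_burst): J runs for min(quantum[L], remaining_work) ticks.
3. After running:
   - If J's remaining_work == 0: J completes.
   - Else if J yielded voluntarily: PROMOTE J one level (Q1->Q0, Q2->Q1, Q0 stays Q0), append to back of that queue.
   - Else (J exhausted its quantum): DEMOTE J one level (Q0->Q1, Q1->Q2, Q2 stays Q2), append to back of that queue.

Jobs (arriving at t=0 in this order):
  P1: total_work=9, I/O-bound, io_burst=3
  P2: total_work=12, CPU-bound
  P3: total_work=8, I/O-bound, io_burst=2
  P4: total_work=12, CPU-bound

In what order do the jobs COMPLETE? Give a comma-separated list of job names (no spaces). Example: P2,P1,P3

Answer: P3,P1,P2,P4

Derivation:
t=0-2: P1@Q0 runs 2, rem=7, quantum used, demote→Q1. Q0=[P2,P3,P4] Q1=[P1] Q2=[]
t=2-4: P2@Q0 runs 2, rem=10, quantum used, demote→Q1. Q0=[P3,P4] Q1=[P1,P2] Q2=[]
t=4-6: P3@Q0 runs 2, rem=6, I/O yield, promote→Q0. Q0=[P4,P3] Q1=[P1,P2] Q2=[]
t=6-8: P4@Q0 runs 2, rem=10, quantum used, demote→Q1. Q0=[P3] Q1=[P1,P2,P4] Q2=[]
t=8-10: P3@Q0 runs 2, rem=4, I/O yield, promote→Q0. Q0=[P3] Q1=[P1,P2,P4] Q2=[]
t=10-12: P3@Q0 runs 2, rem=2, I/O yield, promote→Q0. Q0=[P3] Q1=[P1,P2,P4] Q2=[]
t=12-14: P3@Q0 runs 2, rem=0, completes. Q0=[] Q1=[P1,P2,P4] Q2=[]
t=14-17: P1@Q1 runs 3, rem=4, I/O yield, promote→Q0. Q0=[P1] Q1=[P2,P4] Q2=[]
t=17-19: P1@Q0 runs 2, rem=2, quantum used, demote→Q1. Q0=[] Q1=[P2,P4,P1] Q2=[]
t=19-23: P2@Q1 runs 4, rem=6, quantum used, demote→Q2. Q0=[] Q1=[P4,P1] Q2=[P2]
t=23-27: P4@Q1 runs 4, rem=6, quantum used, demote→Q2. Q0=[] Q1=[P1] Q2=[P2,P4]
t=27-29: P1@Q1 runs 2, rem=0, completes. Q0=[] Q1=[] Q2=[P2,P4]
t=29-35: P2@Q2 runs 6, rem=0, completes. Q0=[] Q1=[] Q2=[P4]
t=35-41: P4@Q2 runs 6, rem=0, completes. Q0=[] Q1=[] Q2=[]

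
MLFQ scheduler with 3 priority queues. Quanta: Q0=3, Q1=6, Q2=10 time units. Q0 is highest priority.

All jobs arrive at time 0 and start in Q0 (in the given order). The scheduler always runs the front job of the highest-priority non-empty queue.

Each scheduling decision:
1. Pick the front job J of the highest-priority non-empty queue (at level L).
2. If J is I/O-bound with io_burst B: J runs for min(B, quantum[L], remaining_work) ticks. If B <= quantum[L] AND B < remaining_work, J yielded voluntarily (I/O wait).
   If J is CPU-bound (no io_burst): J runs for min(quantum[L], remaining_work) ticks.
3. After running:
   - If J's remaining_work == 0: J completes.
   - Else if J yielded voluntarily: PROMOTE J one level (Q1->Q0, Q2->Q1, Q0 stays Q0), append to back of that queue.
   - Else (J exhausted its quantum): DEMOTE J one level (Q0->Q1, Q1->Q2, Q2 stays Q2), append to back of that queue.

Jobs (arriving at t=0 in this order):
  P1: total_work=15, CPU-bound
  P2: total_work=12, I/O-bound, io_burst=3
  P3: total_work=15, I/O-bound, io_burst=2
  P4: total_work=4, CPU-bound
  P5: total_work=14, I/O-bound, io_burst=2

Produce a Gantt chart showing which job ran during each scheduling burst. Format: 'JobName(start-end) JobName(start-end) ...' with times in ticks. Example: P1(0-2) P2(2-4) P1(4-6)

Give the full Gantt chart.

Answer: P1(0-3) P2(3-6) P3(6-8) P4(8-11) P5(11-13) P2(13-16) P3(16-18) P5(18-20) P2(20-23) P3(23-25) P5(25-27) P2(27-30) P3(30-32) P5(32-34) P3(34-36) P5(36-38) P3(38-40) P5(40-42) P3(42-44) P5(44-46) P3(46-47) P1(47-53) P4(53-54) P1(54-60)

Derivation:
t=0-3: P1@Q0 runs 3, rem=12, quantum used, demote→Q1. Q0=[P2,P3,P4,P5] Q1=[P1] Q2=[]
t=3-6: P2@Q0 runs 3, rem=9, I/O yield, promote→Q0. Q0=[P3,P4,P5,P2] Q1=[P1] Q2=[]
t=6-8: P3@Q0 runs 2, rem=13, I/O yield, promote→Q0. Q0=[P4,P5,P2,P3] Q1=[P1] Q2=[]
t=8-11: P4@Q0 runs 3, rem=1, quantum used, demote→Q1. Q0=[P5,P2,P3] Q1=[P1,P4] Q2=[]
t=11-13: P5@Q0 runs 2, rem=12, I/O yield, promote→Q0. Q0=[P2,P3,P5] Q1=[P1,P4] Q2=[]
t=13-16: P2@Q0 runs 3, rem=6, I/O yield, promote→Q0. Q0=[P3,P5,P2] Q1=[P1,P4] Q2=[]
t=16-18: P3@Q0 runs 2, rem=11, I/O yield, promote→Q0. Q0=[P5,P2,P3] Q1=[P1,P4] Q2=[]
t=18-20: P5@Q0 runs 2, rem=10, I/O yield, promote→Q0. Q0=[P2,P3,P5] Q1=[P1,P4] Q2=[]
t=20-23: P2@Q0 runs 3, rem=3, I/O yield, promote→Q0. Q0=[P3,P5,P2] Q1=[P1,P4] Q2=[]
t=23-25: P3@Q0 runs 2, rem=9, I/O yield, promote→Q0. Q0=[P5,P2,P3] Q1=[P1,P4] Q2=[]
t=25-27: P5@Q0 runs 2, rem=8, I/O yield, promote→Q0. Q0=[P2,P3,P5] Q1=[P1,P4] Q2=[]
t=27-30: P2@Q0 runs 3, rem=0, completes. Q0=[P3,P5] Q1=[P1,P4] Q2=[]
t=30-32: P3@Q0 runs 2, rem=7, I/O yield, promote→Q0. Q0=[P5,P3] Q1=[P1,P4] Q2=[]
t=32-34: P5@Q0 runs 2, rem=6, I/O yield, promote→Q0. Q0=[P3,P5] Q1=[P1,P4] Q2=[]
t=34-36: P3@Q0 runs 2, rem=5, I/O yield, promote→Q0. Q0=[P5,P3] Q1=[P1,P4] Q2=[]
t=36-38: P5@Q0 runs 2, rem=4, I/O yield, promote→Q0. Q0=[P3,P5] Q1=[P1,P4] Q2=[]
t=38-40: P3@Q0 runs 2, rem=3, I/O yield, promote→Q0. Q0=[P5,P3] Q1=[P1,P4] Q2=[]
t=40-42: P5@Q0 runs 2, rem=2, I/O yield, promote→Q0. Q0=[P3,P5] Q1=[P1,P4] Q2=[]
t=42-44: P3@Q0 runs 2, rem=1, I/O yield, promote→Q0. Q0=[P5,P3] Q1=[P1,P4] Q2=[]
t=44-46: P5@Q0 runs 2, rem=0, completes. Q0=[P3] Q1=[P1,P4] Q2=[]
t=46-47: P3@Q0 runs 1, rem=0, completes. Q0=[] Q1=[P1,P4] Q2=[]
t=47-53: P1@Q1 runs 6, rem=6, quantum used, demote→Q2. Q0=[] Q1=[P4] Q2=[P1]
t=53-54: P4@Q1 runs 1, rem=0, completes. Q0=[] Q1=[] Q2=[P1]
t=54-60: P1@Q2 runs 6, rem=0, completes. Q0=[] Q1=[] Q2=[]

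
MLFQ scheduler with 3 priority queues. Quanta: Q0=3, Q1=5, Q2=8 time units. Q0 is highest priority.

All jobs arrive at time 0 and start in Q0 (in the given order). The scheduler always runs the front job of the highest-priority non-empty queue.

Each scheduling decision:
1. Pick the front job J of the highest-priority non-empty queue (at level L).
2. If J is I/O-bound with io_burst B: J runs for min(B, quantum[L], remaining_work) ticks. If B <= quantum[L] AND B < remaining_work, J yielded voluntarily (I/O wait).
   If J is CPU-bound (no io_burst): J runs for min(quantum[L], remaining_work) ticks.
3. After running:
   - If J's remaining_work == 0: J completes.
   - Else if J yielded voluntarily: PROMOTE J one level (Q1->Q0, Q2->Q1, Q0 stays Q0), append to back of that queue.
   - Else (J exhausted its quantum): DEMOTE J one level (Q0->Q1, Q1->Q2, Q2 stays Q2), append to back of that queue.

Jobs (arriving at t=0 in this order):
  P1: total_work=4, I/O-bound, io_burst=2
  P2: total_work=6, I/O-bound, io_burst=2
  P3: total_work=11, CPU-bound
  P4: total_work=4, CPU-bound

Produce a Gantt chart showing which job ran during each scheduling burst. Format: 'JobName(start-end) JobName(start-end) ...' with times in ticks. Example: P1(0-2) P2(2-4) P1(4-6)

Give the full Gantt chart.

Answer: P1(0-2) P2(2-4) P3(4-7) P4(7-10) P1(10-12) P2(12-14) P2(14-16) P3(16-21) P4(21-22) P3(22-25)

Derivation:
t=0-2: P1@Q0 runs 2, rem=2, I/O yield, promote→Q0. Q0=[P2,P3,P4,P1] Q1=[] Q2=[]
t=2-4: P2@Q0 runs 2, rem=4, I/O yield, promote→Q0. Q0=[P3,P4,P1,P2] Q1=[] Q2=[]
t=4-7: P3@Q0 runs 3, rem=8, quantum used, demote→Q1. Q0=[P4,P1,P2] Q1=[P3] Q2=[]
t=7-10: P4@Q0 runs 3, rem=1, quantum used, demote→Q1. Q0=[P1,P2] Q1=[P3,P4] Q2=[]
t=10-12: P1@Q0 runs 2, rem=0, completes. Q0=[P2] Q1=[P3,P4] Q2=[]
t=12-14: P2@Q0 runs 2, rem=2, I/O yield, promote→Q0. Q0=[P2] Q1=[P3,P4] Q2=[]
t=14-16: P2@Q0 runs 2, rem=0, completes. Q0=[] Q1=[P3,P4] Q2=[]
t=16-21: P3@Q1 runs 5, rem=3, quantum used, demote→Q2. Q0=[] Q1=[P4] Q2=[P3]
t=21-22: P4@Q1 runs 1, rem=0, completes. Q0=[] Q1=[] Q2=[P3]
t=22-25: P3@Q2 runs 3, rem=0, completes. Q0=[] Q1=[] Q2=[]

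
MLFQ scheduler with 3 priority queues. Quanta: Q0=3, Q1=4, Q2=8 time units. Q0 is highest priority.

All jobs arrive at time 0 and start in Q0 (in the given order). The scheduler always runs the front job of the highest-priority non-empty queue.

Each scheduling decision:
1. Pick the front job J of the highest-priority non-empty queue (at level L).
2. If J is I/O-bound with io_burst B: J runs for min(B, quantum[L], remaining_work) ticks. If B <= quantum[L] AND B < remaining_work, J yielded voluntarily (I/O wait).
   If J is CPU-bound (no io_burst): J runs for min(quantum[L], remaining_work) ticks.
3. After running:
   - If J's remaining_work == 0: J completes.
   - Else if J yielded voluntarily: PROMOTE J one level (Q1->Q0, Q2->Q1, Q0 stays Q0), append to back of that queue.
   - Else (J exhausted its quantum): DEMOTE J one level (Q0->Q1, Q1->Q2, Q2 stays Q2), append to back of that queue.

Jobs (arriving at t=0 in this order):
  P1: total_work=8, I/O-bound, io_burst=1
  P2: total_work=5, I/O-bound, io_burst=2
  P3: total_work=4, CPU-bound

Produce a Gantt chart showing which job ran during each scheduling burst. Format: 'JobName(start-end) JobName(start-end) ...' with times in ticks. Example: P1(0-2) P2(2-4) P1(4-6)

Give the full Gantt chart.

t=0-1: P1@Q0 runs 1, rem=7, I/O yield, promote→Q0. Q0=[P2,P3,P1] Q1=[] Q2=[]
t=1-3: P2@Q0 runs 2, rem=3, I/O yield, promote→Q0. Q0=[P3,P1,P2] Q1=[] Q2=[]
t=3-6: P3@Q0 runs 3, rem=1, quantum used, demote→Q1. Q0=[P1,P2] Q1=[P3] Q2=[]
t=6-7: P1@Q0 runs 1, rem=6, I/O yield, promote→Q0. Q0=[P2,P1] Q1=[P3] Q2=[]
t=7-9: P2@Q0 runs 2, rem=1, I/O yield, promote→Q0. Q0=[P1,P2] Q1=[P3] Q2=[]
t=9-10: P1@Q0 runs 1, rem=5, I/O yield, promote→Q0. Q0=[P2,P1] Q1=[P3] Q2=[]
t=10-11: P2@Q0 runs 1, rem=0, completes. Q0=[P1] Q1=[P3] Q2=[]
t=11-12: P1@Q0 runs 1, rem=4, I/O yield, promote→Q0. Q0=[P1] Q1=[P3] Q2=[]
t=12-13: P1@Q0 runs 1, rem=3, I/O yield, promote→Q0. Q0=[P1] Q1=[P3] Q2=[]
t=13-14: P1@Q0 runs 1, rem=2, I/O yield, promote→Q0. Q0=[P1] Q1=[P3] Q2=[]
t=14-15: P1@Q0 runs 1, rem=1, I/O yield, promote→Q0. Q0=[P1] Q1=[P3] Q2=[]
t=15-16: P1@Q0 runs 1, rem=0, completes. Q0=[] Q1=[P3] Q2=[]
t=16-17: P3@Q1 runs 1, rem=0, completes. Q0=[] Q1=[] Q2=[]

Answer: P1(0-1) P2(1-3) P3(3-6) P1(6-7) P2(7-9) P1(9-10) P2(10-11) P1(11-12) P1(12-13) P1(13-14) P1(14-15) P1(15-16) P3(16-17)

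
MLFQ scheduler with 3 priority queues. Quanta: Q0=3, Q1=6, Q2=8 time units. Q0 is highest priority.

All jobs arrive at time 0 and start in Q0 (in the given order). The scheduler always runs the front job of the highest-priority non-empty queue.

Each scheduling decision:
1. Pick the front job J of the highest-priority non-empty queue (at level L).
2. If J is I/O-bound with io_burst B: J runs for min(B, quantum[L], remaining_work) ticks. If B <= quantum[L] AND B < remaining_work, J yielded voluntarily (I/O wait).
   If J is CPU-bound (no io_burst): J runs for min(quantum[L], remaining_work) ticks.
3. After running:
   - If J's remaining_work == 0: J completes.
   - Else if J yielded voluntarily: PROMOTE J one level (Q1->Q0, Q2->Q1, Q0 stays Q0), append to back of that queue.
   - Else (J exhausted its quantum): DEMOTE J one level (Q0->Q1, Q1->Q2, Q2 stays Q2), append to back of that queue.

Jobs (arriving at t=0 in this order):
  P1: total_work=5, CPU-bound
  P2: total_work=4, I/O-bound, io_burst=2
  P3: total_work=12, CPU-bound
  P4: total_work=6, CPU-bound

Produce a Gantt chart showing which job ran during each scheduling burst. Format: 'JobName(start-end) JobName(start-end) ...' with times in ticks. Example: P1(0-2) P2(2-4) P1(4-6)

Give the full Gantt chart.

t=0-3: P1@Q0 runs 3, rem=2, quantum used, demote→Q1. Q0=[P2,P3,P4] Q1=[P1] Q2=[]
t=3-5: P2@Q0 runs 2, rem=2, I/O yield, promote→Q0. Q0=[P3,P4,P2] Q1=[P1] Q2=[]
t=5-8: P3@Q0 runs 3, rem=9, quantum used, demote→Q1. Q0=[P4,P2] Q1=[P1,P3] Q2=[]
t=8-11: P4@Q0 runs 3, rem=3, quantum used, demote→Q1. Q0=[P2] Q1=[P1,P3,P4] Q2=[]
t=11-13: P2@Q0 runs 2, rem=0, completes. Q0=[] Q1=[P1,P3,P4] Q2=[]
t=13-15: P1@Q1 runs 2, rem=0, completes. Q0=[] Q1=[P3,P4] Q2=[]
t=15-21: P3@Q1 runs 6, rem=3, quantum used, demote→Q2. Q0=[] Q1=[P4] Q2=[P3]
t=21-24: P4@Q1 runs 3, rem=0, completes. Q0=[] Q1=[] Q2=[P3]
t=24-27: P3@Q2 runs 3, rem=0, completes. Q0=[] Q1=[] Q2=[]

Answer: P1(0-3) P2(3-5) P3(5-8) P4(8-11) P2(11-13) P1(13-15) P3(15-21) P4(21-24) P3(24-27)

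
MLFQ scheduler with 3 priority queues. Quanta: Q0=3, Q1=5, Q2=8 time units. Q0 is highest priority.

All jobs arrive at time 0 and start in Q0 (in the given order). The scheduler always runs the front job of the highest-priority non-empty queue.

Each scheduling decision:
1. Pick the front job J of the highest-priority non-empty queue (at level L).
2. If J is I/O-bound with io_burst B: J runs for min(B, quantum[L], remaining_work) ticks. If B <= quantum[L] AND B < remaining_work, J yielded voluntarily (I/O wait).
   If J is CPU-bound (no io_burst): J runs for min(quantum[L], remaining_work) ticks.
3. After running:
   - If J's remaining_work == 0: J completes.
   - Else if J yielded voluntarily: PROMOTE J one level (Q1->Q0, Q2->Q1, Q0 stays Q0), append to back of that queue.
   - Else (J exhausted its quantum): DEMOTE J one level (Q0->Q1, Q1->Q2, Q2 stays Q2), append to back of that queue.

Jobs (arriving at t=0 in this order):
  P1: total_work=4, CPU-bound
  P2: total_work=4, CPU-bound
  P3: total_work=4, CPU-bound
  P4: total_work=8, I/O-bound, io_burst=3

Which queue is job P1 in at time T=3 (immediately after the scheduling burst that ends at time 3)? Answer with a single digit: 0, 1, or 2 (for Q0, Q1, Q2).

Answer: 1

Derivation:
t=0-3: P1@Q0 runs 3, rem=1, quantum used, demote→Q1. Q0=[P2,P3,P4] Q1=[P1] Q2=[]
t=3-6: P2@Q0 runs 3, rem=1, quantum used, demote→Q1. Q0=[P3,P4] Q1=[P1,P2] Q2=[]
t=6-9: P3@Q0 runs 3, rem=1, quantum used, demote→Q1. Q0=[P4] Q1=[P1,P2,P3] Q2=[]
t=9-12: P4@Q0 runs 3, rem=5, I/O yield, promote→Q0. Q0=[P4] Q1=[P1,P2,P3] Q2=[]
t=12-15: P4@Q0 runs 3, rem=2, I/O yield, promote→Q0. Q0=[P4] Q1=[P1,P2,P3] Q2=[]
t=15-17: P4@Q0 runs 2, rem=0, completes. Q0=[] Q1=[P1,P2,P3] Q2=[]
t=17-18: P1@Q1 runs 1, rem=0, completes. Q0=[] Q1=[P2,P3] Q2=[]
t=18-19: P2@Q1 runs 1, rem=0, completes. Q0=[] Q1=[P3] Q2=[]
t=19-20: P3@Q1 runs 1, rem=0, completes. Q0=[] Q1=[] Q2=[]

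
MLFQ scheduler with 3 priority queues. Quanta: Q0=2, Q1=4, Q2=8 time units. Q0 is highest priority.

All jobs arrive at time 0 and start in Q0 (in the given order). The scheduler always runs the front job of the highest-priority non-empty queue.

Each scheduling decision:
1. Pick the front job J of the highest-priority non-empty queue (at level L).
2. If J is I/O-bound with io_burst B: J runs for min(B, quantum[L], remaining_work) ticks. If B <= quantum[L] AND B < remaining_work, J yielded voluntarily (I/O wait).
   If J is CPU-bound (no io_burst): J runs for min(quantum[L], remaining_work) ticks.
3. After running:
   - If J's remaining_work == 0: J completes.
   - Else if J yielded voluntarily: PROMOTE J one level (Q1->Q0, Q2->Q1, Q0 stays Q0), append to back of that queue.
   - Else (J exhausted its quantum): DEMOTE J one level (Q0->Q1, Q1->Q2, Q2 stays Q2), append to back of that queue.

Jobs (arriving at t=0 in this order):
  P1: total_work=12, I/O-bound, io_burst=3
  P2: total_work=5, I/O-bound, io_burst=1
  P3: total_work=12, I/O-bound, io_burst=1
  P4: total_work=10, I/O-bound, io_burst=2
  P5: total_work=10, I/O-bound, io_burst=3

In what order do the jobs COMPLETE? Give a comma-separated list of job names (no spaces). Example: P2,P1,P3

Answer: P2,P4,P3,P1,P5

Derivation:
t=0-2: P1@Q0 runs 2, rem=10, quantum used, demote→Q1. Q0=[P2,P3,P4,P5] Q1=[P1] Q2=[]
t=2-3: P2@Q0 runs 1, rem=4, I/O yield, promote→Q0. Q0=[P3,P4,P5,P2] Q1=[P1] Q2=[]
t=3-4: P3@Q0 runs 1, rem=11, I/O yield, promote→Q0. Q0=[P4,P5,P2,P3] Q1=[P1] Q2=[]
t=4-6: P4@Q0 runs 2, rem=8, I/O yield, promote→Q0. Q0=[P5,P2,P3,P4] Q1=[P1] Q2=[]
t=6-8: P5@Q0 runs 2, rem=8, quantum used, demote→Q1. Q0=[P2,P3,P4] Q1=[P1,P5] Q2=[]
t=8-9: P2@Q0 runs 1, rem=3, I/O yield, promote→Q0. Q0=[P3,P4,P2] Q1=[P1,P5] Q2=[]
t=9-10: P3@Q0 runs 1, rem=10, I/O yield, promote→Q0. Q0=[P4,P2,P3] Q1=[P1,P5] Q2=[]
t=10-12: P4@Q0 runs 2, rem=6, I/O yield, promote→Q0. Q0=[P2,P3,P4] Q1=[P1,P5] Q2=[]
t=12-13: P2@Q0 runs 1, rem=2, I/O yield, promote→Q0. Q0=[P3,P4,P2] Q1=[P1,P5] Q2=[]
t=13-14: P3@Q0 runs 1, rem=9, I/O yield, promote→Q0. Q0=[P4,P2,P3] Q1=[P1,P5] Q2=[]
t=14-16: P4@Q0 runs 2, rem=4, I/O yield, promote→Q0. Q0=[P2,P3,P4] Q1=[P1,P5] Q2=[]
t=16-17: P2@Q0 runs 1, rem=1, I/O yield, promote→Q0. Q0=[P3,P4,P2] Q1=[P1,P5] Q2=[]
t=17-18: P3@Q0 runs 1, rem=8, I/O yield, promote→Q0. Q0=[P4,P2,P3] Q1=[P1,P5] Q2=[]
t=18-20: P4@Q0 runs 2, rem=2, I/O yield, promote→Q0. Q0=[P2,P3,P4] Q1=[P1,P5] Q2=[]
t=20-21: P2@Q0 runs 1, rem=0, completes. Q0=[P3,P4] Q1=[P1,P5] Q2=[]
t=21-22: P3@Q0 runs 1, rem=7, I/O yield, promote→Q0. Q0=[P4,P3] Q1=[P1,P5] Q2=[]
t=22-24: P4@Q0 runs 2, rem=0, completes. Q0=[P3] Q1=[P1,P5] Q2=[]
t=24-25: P3@Q0 runs 1, rem=6, I/O yield, promote→Q0. Q0=[P3] Q1=[P1,P5] Q2=[]
t=25-26: P3@Q0 runs 1, rem=5, I/O yield, promote→Q0. Q0=[P3] Q1=[P1,P5] Q2=[]
t=26-27: P3@Q0 runs 1, rem=4, I/O yield, promote→Q0. Q0=[P3] Q1=[P1,P5] Q2=[]
t=27-28: P3@Q0 runs 1, rem=3, I/O yield, promote→Q0. Q0=[P3] Q1=[P1,P5] Q2=[]
t=28-29: P3@Q0 runs 1, rem=2, I/O yield, promote→Q0. Q0=[P3] Q1=[P1,P5] Q2=[]
t=29-30: P3@Q0 runs 1, rem=1, I/O yield, promote→Q0. Q0=[P3] Q1=[P1,P5] Q2=[]
t=30-31: P3@Q0 runs 1, rem=0, completes. Q0=[] Q1=[P1,P5] Q2=[]
t=31-34: P1@Q1 runs 3, rem=7, I/O yield, promote→Q0. Q0=[P1] Q1=[P5] Q2=[]
t=34-36: P1@Q0 runs 2, rem=5, quantum used, demote→Q1. Q0=[] Q1=[P5,P1] Q2=[]
t=36-39: P5@Q1 runs 3, rem=5, I/O yield, promote→Q0. Q0=[P5] Q1=[P1] Q2=[]
t=39-41: P5@Q0 runs 2, rem=3, quantum used, demote→Q1. Q0=[] Q1=[P1,P5] Q2=[]
t=41-44: P1@Q1 runs 3, rem=2, I/O yield, promote→Q0. Q0=[P1] Q1=[P5] Q2=[]
t=44-46: P1@Q0 runs 2, rem=0, completes. Q0=[] Q1=[P5] Q2=[]
t=46-49: P5@Q1 runs 3, rem=0, completes. Q0=[] Q1=[] Q2=[]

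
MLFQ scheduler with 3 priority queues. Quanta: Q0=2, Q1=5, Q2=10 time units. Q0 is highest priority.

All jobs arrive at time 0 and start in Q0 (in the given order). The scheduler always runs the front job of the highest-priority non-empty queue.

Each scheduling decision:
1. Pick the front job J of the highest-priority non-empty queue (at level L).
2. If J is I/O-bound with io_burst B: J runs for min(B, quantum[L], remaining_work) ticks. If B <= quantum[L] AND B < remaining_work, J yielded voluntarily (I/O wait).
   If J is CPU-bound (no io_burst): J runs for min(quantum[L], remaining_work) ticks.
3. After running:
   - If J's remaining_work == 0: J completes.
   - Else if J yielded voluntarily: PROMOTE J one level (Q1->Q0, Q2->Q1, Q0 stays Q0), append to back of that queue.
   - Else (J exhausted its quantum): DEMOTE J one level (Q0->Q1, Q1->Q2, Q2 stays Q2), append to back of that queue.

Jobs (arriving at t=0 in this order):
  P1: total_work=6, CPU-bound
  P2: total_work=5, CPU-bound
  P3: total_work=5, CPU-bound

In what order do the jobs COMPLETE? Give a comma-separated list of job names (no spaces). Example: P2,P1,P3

Answer: P1,P2,P3

Derivation:
t=0-2: P1@Q0 runs 2, rem=4, quantum used, demote→Q1. Q0=[P2,P3] Q1=[P1] Q2=[]
t=2-4: P2@Q0 runs 2, rem=3, quantum used, demote→Q1. Q0=[P3] Q1=[P1,P2] Q2=[]
t=4-6: P3@Q0 runs 2, rem=3, quantum used, demote→Q1. Q0=[] Q1=[P1,P2,P3] Q2=[]
t=6-10: P1@Q1 runs 4, rem=0, completes. Q0=[] Q1=[P2,P3] Q2=[]
t=10-13: P2@Q1 runs 3, rem=0, completes. Q0=[] Q1=[P3] Q2=[]
t=13-16: P3@Q1 runs 3, rem=0, completes. Q0=[] Q1=[] Q2=[]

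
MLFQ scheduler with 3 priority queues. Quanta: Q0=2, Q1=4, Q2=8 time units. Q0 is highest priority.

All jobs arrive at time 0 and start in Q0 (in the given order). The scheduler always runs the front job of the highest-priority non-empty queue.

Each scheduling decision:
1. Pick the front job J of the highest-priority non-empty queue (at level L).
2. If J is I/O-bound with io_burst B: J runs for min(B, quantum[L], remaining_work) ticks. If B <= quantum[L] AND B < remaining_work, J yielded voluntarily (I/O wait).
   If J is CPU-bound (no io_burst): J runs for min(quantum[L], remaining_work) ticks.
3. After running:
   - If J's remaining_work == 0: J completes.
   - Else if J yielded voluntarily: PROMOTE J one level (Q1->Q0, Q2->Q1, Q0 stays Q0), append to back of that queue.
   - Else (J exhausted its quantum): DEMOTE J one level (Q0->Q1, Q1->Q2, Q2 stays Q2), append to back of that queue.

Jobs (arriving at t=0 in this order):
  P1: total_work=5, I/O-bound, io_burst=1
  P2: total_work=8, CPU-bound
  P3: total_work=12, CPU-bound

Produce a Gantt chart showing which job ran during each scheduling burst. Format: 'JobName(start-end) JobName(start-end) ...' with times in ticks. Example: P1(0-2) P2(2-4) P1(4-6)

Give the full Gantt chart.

t=0-1: P1@Q0 runs 1, rem=4, I/O yield, promote→Q0. Q0=[P2,P3,P1] Q1=[] Q2=[]
t=1-3: P2@Q0 runs 2, rem=6, quantum used, demote→Q1. Q0=[P3,P1] Q1=[P2] Q2=[]
t=3-5: P3@Q0 runs 2, rem=10, quantum used, demote→Q1. Q0=[P1] Q1=[P2,P3] Q2=[]
t=5-6: P1@Q0 runs 1, rem=3, I/O yield, promote→Q0. Q0=[P1] Q1=[P2,P3] Q2=[]
t=6-7: P1@Q0 runs 1, rem=2, I/O yield, promote→Q0. Q0=[P1] Q1=[P2,P3] Q2=[]
t=7-8: P1@Q0 runs 1, rem=1, I/O yield, promote→Q0. Q0=[P1] Q1=[P2,P3] Q2=[]
t=8-9: P1@Q0 runs 1, rem=0, completes. Q0=[] Q1=[P2,P3] Q2=[]
t=9-13: P2@Q1 runs 4, rem=2, quantum used, demote→Q2. Q0=[] Q1=[P3] Q2=[P2]
t=13-17: P3@Q1 runs 4, rem=6, quantum used, demote→Q2. Q0=[] Q1=[] Q2=[P2,P3]
t=17-19: P2@Q2 runs 2, rem=0, completes. Q0=[] Q1=[] Q2=[P3]
t=19-25: P3@Q2 runs 6, rem=0, completes. Q0=[] Q1=[] Q2=[]

Answer: P1(0-1) P2(1-3) P3(3-5) P1(5-6) P1(6-7) P1(7-8) P1(8-9) P2(9-13) P3(13-17) P2(17-19) P3(19-25)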